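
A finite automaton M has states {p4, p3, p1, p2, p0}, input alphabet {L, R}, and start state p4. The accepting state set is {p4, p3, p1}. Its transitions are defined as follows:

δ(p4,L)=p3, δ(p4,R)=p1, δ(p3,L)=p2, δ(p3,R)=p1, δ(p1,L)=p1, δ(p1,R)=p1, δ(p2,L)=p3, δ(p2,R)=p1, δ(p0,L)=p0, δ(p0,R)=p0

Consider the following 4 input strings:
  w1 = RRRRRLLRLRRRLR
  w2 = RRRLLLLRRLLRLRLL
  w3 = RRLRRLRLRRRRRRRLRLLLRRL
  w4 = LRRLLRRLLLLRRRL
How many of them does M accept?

4

w1: p4 → p1 → p1 → p1 → p1 → p1 → p1 → p1 → p1 → p1 → p1 → p1 → p1 → p1 → p1  → end p1, accepted
w2: p4 → p1 → p1 → p1 → p1 → p1 → p1 → p1 → p1 → p1 → p1 → p1 → p1 → p1 → p1 → p1 → p1  → end p1, accepted
w3: p4 → p1 → p1 → p1 → p1 → p1 → p1 → p1 → p1 → p1 → p1 → p1 → p1 → p1 → p1 → p1 → p1 → p1 → p1 → p1 → p1 → p1 → p1 → p1  → end p1, accepted
w4: p4 → p3 → p1 → p1 → p1 → p1 → p1 → p1 → p1 → p1 → p1 → p1 → p1 → p1 → p1 → p1  → end p1, accepted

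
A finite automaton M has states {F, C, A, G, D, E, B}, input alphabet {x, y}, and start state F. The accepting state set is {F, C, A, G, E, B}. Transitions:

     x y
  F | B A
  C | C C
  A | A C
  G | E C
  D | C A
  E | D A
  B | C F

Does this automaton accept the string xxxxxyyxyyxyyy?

Yes

Trace: F -x-> B -x-> C -x-> C -x-> C -x-> C -y-> C -y-> C -x-> C -y-> C -y-> C -x-> C -y-> C -y-> C -y-> C
End state C is accepting.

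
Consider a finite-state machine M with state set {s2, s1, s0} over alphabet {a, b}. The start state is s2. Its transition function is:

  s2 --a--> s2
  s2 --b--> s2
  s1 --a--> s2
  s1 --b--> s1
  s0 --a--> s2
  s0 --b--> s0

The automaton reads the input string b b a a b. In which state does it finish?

start at s2
read 'b': s2 → s2
read 'b': s2 → s2
read 'a': s2 → s2
read 'a': s2 → s2
read 'b': s2 → s2

s2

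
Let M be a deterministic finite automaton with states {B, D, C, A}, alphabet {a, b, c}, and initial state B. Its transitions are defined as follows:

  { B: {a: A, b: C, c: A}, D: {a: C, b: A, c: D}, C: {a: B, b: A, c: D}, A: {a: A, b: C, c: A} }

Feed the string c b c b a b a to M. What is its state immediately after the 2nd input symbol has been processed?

C

Trace: B -c-> A -b-> C
After 2 symbols: C.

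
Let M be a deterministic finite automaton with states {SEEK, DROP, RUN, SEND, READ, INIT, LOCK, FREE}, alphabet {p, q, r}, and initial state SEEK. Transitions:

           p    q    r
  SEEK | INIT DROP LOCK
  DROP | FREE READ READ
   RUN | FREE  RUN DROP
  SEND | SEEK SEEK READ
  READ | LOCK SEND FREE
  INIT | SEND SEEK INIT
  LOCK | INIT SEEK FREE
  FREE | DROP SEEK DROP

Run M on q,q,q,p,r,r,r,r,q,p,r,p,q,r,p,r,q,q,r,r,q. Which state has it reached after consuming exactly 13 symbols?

start at SEEK
read 'q': SEEK → DROP
read 'q': DROP → READ
read 'q': READ → SEND
read 'p': SEND → SEEK
read 'r': SEEK → LOCK
read 'r': LOCK → FREE
read 'r': FREE → DROP
read 'r': DROP → READ
read 'q': READ → SEND
read 'p': SEND → SEEK
read 'r': SEEK → LOCK
read 'p': LOCK → INIT
read 'q': INIT → SEEK
After 13 symbols: SEEK.

SEEK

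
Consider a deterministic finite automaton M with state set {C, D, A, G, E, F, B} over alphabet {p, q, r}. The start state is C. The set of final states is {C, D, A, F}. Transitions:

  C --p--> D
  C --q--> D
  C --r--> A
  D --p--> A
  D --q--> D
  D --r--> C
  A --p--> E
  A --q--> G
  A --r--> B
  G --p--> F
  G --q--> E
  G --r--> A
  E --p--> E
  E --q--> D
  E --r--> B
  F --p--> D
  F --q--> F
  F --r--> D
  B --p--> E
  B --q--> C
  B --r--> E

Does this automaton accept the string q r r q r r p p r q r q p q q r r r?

Yes

start at C
read 'q': C → D
read 'r': D → C
read 'r': C → A
read 'q': A → G
read 'r': G → A
read 'r': A → B
read 'p': B → E
read 'p': E → E
read 'r': E → B
read 'q': B → C
read 'r': C → A
read 'q': A → G
read 'p': G → F
read 'q': F → F
read 'q': F → F
read 'r': F → D
read 'r': D → C
read 'r': C → A
End state A is accepting.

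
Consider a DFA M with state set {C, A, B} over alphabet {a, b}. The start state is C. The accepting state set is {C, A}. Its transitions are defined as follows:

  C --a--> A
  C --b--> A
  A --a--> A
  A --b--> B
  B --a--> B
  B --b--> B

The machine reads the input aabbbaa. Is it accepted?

C → A → A → B → B → B → B → B
End state B is not accepting.

No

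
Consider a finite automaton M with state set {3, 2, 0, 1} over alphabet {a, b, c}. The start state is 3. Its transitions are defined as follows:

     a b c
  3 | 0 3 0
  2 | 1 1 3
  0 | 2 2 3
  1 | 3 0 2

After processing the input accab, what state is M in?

Trace: 3 -a-> 0 -c-> 3 -c-> 0 -a-> 2 -b-> 1

1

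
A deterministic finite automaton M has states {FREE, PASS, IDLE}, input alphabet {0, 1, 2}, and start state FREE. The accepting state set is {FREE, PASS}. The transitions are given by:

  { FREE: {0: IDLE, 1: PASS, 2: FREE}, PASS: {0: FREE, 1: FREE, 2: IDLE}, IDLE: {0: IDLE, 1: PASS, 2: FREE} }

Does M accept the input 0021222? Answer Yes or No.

FREE → IDLE → IDLE → FREE → PASS → IDLE → FREE → FREE
End state FREE is accepting.

Yes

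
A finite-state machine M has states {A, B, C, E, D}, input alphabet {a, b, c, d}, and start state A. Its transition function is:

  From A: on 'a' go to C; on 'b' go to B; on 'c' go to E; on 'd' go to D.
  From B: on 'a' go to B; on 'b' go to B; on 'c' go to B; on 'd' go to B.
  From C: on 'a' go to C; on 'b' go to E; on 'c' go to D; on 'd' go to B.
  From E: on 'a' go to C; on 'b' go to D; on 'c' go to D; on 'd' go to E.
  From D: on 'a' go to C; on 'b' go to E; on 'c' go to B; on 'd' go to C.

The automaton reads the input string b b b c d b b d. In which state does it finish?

A → B → B → B → B → B → B → B → B

B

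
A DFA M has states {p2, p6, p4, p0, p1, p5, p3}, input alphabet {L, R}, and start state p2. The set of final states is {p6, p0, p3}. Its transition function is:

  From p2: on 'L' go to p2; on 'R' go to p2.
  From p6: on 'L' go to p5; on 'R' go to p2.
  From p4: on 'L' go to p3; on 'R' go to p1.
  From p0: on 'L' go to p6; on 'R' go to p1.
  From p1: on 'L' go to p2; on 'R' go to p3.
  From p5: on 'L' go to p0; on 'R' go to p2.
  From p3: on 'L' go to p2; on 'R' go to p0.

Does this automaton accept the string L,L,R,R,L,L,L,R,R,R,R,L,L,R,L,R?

No

p2 → p2 → p2 → p2 → p2 → p2 → p2 → p2 → p2 → p2 → p2 → p2 → p2 → p2 → p2 → p2 → p2
End state p2 is not accepting.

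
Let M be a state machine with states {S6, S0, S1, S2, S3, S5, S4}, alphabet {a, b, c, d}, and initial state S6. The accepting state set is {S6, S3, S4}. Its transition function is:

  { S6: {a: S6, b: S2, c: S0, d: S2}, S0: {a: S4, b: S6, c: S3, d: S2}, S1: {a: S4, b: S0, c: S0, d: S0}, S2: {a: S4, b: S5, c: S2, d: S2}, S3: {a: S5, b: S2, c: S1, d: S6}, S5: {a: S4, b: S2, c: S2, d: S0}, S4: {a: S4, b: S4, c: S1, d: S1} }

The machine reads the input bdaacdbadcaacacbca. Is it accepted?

start at S6
read 'b': S6 → S2
read 'd': S2 → S2
read 'a': S2 → S4
read 'a': S4 → S4
read 'c': S4 → S1
read 'd': S1 → S0
read 'b': S0 → S6
read 'a': S6 → S6
read 'd': S6 → S2
read 'c': S2 → S2
read 'a': S2 → S4
read 'a': S4 → S4
read 'c': S4 → S1
read 'a': S1 → S4
read 'c': S4 → S1
read 'b': S1 → S0
read 'c': S0 → S3
read 'a': S3 → S5
End state S5 is not accepting.

No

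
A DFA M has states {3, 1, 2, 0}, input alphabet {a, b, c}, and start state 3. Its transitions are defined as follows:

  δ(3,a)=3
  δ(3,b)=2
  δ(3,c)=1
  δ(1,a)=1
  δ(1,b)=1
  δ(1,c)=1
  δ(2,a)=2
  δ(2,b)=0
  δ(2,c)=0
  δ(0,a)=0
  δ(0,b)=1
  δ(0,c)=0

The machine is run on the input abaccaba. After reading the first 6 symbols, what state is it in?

start at 3
read 'a': 3 → 3
read 'b': 3 → 2
read 'a': 2 → 2
read 'c': 2 → 0
read 'c': 0 → 0
read 'a': 0 → 0
After 6 symbols: 0.

0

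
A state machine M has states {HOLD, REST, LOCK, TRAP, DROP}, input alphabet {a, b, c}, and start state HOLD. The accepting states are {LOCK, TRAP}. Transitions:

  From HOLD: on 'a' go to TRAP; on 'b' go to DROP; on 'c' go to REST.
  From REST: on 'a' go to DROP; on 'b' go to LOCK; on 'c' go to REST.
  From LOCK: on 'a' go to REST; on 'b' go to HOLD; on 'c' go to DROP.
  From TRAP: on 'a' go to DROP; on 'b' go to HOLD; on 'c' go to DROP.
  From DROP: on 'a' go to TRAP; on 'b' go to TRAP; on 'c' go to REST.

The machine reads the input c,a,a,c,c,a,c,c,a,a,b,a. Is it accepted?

start at HOLD
read 'c': HOLD → REST
read 'a': REST → DROP
read 'a': DROP → TRAP
read 'c': TRAP → DROP
read 'c': DROP → REST
read 'a': REST → DROP
read 'c': DROP → REST
read 'c': REST → REST
read 'a': REST → DROP
read 'a': DROP → TRAP
read 'b': TRAP → HOLD
read 'a': HOLD → TRAP
End state TRAP is accepting.

Yes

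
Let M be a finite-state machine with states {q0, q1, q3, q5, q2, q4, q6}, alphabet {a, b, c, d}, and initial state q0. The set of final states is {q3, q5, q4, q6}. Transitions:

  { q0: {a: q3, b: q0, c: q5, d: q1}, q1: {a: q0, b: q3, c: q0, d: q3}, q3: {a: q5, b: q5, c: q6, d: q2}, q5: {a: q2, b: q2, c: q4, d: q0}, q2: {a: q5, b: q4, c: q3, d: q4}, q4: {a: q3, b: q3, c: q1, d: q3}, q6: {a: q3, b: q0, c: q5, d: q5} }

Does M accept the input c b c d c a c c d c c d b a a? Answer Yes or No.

Yes

start at q0
read 'c': q0 → q5
read 'b': q5 → q2
read 'c': q2 → q3
read 'd': q3 → q2
read 'c': q2 → q3
read 'a': q3 → q5
read 'c': q5 → q4
read 'c': q4 → q1
read 'd': q1 → q3
read 'c': q3 → q6
read 'c': q6 → q5
read 'd': q5 → q0
read 'b': q0 → q0
read 'a': q0 → q3
read 'a': q3 → q5
End state q5 is accepting.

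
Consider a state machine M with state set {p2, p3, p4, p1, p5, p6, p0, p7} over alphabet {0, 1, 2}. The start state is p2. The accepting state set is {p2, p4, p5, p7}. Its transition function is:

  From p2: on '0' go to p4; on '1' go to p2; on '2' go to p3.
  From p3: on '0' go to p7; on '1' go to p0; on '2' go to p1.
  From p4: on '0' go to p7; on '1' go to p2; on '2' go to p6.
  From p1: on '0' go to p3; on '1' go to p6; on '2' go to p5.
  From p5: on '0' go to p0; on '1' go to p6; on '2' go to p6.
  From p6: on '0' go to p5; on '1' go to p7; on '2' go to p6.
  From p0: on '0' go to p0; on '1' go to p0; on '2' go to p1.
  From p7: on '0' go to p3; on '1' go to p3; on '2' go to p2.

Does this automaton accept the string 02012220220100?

No

p2 → p4 → p6 → p5 → p6 → p6 → p6 → p6 → p5 → p6 → p6 → p5 → p6 → p5 → p0
End state p0 is not accepting.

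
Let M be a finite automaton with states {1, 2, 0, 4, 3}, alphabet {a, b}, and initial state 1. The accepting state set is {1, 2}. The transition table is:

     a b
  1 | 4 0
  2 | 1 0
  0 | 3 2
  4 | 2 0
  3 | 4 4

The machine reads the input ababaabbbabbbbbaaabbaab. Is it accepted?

start at 1
read 'a': 1 → 4
read 'b': 4 → 0
read 'a': 0 → 3
read 'b': 3 → 4
read 'a': 4 → 2
read 'a': 2 → 1
read 'b': 1 → 0
read 'b': 0 → 2
read 'b': 2 → 0
read 'a': 0 → 3
read 'b': 3 → 4
read 'b': 4 → 0
read 'b': 0 → 2
read 'b': 2 → 0
read 'b': 0 → 2
read 'a': 2 → 1
read 'a': 1 → 4
read 'a': 4 → 2
read 'b': 2 → 0
read 'b': 0 → 2
read 'a': 2 → 1
read 'a': 1 → 4
read 'b': 4 → 0
End state 0 is not accepting.

No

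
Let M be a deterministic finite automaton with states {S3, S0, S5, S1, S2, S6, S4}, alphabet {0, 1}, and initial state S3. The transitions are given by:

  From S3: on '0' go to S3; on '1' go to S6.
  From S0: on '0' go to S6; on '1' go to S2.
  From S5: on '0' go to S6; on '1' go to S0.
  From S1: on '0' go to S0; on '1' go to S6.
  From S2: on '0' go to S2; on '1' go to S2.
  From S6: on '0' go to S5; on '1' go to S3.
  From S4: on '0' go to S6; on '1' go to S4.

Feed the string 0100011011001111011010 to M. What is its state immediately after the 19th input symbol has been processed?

S2

Trace: S3 -0-> S3 -1-> S6 -0-> S5 -0-> S6 -0-> S5 -1-> S0 -1-> S2 -0-> S2 -1-> S2 -1-> S2 -0-> S2 -0-> S2 -1-> S2 -1-> S2 -1-> S2 -1-> S2 -0-> S2 -1-> S2 -1-> S2
After 19 symbols: S2.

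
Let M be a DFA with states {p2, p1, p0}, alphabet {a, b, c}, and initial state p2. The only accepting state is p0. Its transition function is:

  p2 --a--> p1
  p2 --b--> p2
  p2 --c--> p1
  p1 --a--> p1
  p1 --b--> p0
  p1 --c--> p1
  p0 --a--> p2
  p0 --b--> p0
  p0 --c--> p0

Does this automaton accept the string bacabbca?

No

start at p2
read 'b': p2 → p2
read 'a': p2 → p1
read 'c': p1 → p1
read 'a': p1 → p1
read 'b': p1 → p0
read 'b': p0 → p0
read 'c': p0 → p0
read 'a': p0 → p2
End state p2 is not accepting.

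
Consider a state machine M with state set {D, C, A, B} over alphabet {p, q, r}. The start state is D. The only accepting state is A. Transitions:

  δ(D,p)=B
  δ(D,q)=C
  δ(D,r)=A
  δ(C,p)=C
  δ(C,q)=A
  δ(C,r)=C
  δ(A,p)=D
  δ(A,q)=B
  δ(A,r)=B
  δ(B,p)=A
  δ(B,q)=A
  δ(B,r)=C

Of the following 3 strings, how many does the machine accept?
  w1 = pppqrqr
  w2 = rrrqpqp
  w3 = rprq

w1: D → B → A → D → C → C → A → B  → end B, rejected
w2: D → A → B → C → A → D → C → C  → end C, rejected
w3: D → A → D → A → B  → end B, rejected

0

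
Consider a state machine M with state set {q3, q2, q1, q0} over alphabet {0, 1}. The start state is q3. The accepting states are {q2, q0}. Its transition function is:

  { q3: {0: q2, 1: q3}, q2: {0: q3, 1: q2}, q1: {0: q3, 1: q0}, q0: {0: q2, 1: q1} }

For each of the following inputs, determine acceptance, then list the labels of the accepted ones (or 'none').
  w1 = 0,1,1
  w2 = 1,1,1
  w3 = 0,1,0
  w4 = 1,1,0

w1, w4

w1: Trace: q3 -0-> q2 -1-> q2 -1-> q2  → end q2, accepted
w2: Trace: q3 -1-> q3 -1-> q3 -1-> q3  → end q3, rejected
w3: Trace: q3 -0-> q2 -1-> q2 -0-> q3  → end q3, rejected
w4: Trace: q3 -1-> q3 -1-> q3 -0-> q2  → end q2, accepted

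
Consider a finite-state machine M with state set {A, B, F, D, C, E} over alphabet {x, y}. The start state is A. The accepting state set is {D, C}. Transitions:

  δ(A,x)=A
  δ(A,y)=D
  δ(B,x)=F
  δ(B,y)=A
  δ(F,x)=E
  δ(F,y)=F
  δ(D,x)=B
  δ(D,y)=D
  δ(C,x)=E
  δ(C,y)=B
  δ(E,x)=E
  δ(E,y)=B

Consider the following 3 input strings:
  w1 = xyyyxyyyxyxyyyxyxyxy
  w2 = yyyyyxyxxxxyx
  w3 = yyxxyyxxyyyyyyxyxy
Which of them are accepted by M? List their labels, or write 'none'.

w3

w1:
  start at A
  read 'x': A → A
  read 'y': A → D
  read 'y': D → D
  read 'y': D → D
  read 'x': D → B
  read 'y': B → A
  read 'y': A → D
  read 'y': D → D
  read 'x': D → B
  read 'y': B → A
  read 'x': A → A
  read 'y': A → D
  read 'y': D → D
  read 'y': D → D
  read 'x': D → B
  read 'y': B → A
  read 'x': A → A
  read 'y': A → D
  read 'x': D → B
  read 'y': B → A
  end A, rejected
w2:
  start at A
  read 'y': A → D
  read 'y': D → D
  read 'y': D → D
  read 'y': D → D
  read 'y': D → D
  read 'x': D → B
  read 'y': B → A
  read 'x': A → A
  read 'x': A → A
  read 'x': A → A
  read 'x': A → A
  read 'y': A → D
  read 'x': D → B
  end B, rejected
w3:
  start at A
  read 'y': A → D
  read 'y': D → D
  read 'x': D → B
  read 'x': B → F
  read 'y': F → F
  read 'y': F → F
  read 'x': F → E
  read 'x': E → E
  read 'y': E → B
  read 'y': B → A
  read 'y': A → D
  read 'y': D → D
  read 'y': D → D
  read 'y': D → D
  read 'x': D → B
  read 'y': B → A
  read 'x': A → A
  read 'y': A → D
  end D, accepted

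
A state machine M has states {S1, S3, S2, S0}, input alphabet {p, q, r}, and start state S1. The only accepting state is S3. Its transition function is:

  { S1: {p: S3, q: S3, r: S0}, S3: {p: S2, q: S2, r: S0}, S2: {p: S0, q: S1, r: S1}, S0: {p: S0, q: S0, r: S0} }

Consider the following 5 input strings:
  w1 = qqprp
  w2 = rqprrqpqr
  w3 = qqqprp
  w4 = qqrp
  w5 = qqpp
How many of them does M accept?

1

w1: S1 → S3 → S2 → S0 → S0 → S0  → end S0, rejected
w2: S1 → S0 → S0 → S0 → S0 → S0 → S0 → S0 → S0 → S0  → end S0, rejected
w3: S1 → S3 → S2 → S1 → S3 → S0 → S0  → end S0, rejected
w4: S1 → S3 → S2 → S1 → S3  → end S3, accepted
w5: S1 → S3 → S2 → S0 → S0  → end S0, rejected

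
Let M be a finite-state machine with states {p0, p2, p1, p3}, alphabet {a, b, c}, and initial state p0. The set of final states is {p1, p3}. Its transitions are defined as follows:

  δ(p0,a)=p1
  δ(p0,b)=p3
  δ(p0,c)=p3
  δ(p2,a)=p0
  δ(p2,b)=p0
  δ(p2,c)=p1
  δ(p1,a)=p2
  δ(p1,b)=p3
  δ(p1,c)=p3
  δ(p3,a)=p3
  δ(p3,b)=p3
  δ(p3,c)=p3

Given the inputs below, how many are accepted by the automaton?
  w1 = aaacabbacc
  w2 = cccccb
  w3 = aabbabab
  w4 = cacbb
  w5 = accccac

w1:
  start at p0
  read 'a': p0 → p1
  read 'a': p1 → p2
  read 'a': p2 → p0
  read 'c': p0 → p3
  read 'a': p3 → p3
  read 'b': p3 → p3
  read 'b': p3 → p3
  read 'a': p3 → p3
  read 'c': p3 → p3
  read 'c': p3 → p3
  end p3, accepted
w2:
  start at p0
  read 'c': p0 → p3
  read 'c': p3 → p3
  read 'c': p3 → p3
  read 'c': p3 → p3
  read 'c': p3 → p3
  read 'b': p3 → p3
  end p3, accepted
w3:
  start at p0
  read 'a': p0 → p1
  read 'a': p1 → p2
  read 'b': p2 → p0
  read 'b': p0 → p3
  read 'a': p3 → p3
  read 'b': p3 → p3
  read 'a': p3 → p3
  read 'b': p3 → p3
  end p3, accepted
w4:
  start at p0
  read 'c': p0 → p3
  read 'a': p3 → p3
  read 'c': p3 → p3
  read 'b': p3 → p3
  read 'b': p3 → p3
  end p3, accepted
w5:
  start at p0
  read 'a': p0 → p1
  read 'c': p1 → p3
  read 'c': p3 → p3
  read 'c': p3 → p3
  read 'c': p3 → p3
  read 'a': p3 → p3
  read 'c': p3 → p3
  end p3, accepted

5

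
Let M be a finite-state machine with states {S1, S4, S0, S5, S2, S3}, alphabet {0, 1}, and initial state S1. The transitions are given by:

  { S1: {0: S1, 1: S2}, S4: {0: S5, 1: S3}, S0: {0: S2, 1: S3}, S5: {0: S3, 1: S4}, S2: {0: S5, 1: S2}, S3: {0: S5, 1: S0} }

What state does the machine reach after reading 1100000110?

Trace: S1 -1-> S2 -1-> S2 -0-> S5 -0-> S3 -0-> S5 -0-> S3 -0-> S5 -1-> S4 -1-> S3 -0-> S5

S5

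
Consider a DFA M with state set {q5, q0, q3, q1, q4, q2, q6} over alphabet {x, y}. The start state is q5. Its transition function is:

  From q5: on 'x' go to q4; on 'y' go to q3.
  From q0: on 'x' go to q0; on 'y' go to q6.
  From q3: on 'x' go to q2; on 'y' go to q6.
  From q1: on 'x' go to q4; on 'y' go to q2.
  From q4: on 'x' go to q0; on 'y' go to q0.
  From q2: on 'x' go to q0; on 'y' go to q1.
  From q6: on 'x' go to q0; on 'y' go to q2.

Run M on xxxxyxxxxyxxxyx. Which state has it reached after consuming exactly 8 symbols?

q0

Trace: q5 -x-> q4 -x-> q0 -x-> q0 -x-> q0 -y-> q6 -x-> q0 -x-> q0 -x-> q0
After 8 symbols: q0.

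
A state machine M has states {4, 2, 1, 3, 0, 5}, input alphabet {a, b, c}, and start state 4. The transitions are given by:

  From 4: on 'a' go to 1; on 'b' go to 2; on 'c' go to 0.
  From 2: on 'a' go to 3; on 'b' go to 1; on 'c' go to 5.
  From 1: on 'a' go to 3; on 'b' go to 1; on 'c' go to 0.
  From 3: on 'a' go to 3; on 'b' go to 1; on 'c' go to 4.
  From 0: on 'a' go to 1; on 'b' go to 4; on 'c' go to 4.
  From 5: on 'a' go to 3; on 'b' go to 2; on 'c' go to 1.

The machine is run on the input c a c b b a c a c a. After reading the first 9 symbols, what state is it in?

Trace: 4 -c-> 0 -a-> 1 -c-> 0 -b-> 4 -b-> 2 -a-> 3 -c-> 4 -a-> 1 -c-> 0
After 9 symbols: 0.

0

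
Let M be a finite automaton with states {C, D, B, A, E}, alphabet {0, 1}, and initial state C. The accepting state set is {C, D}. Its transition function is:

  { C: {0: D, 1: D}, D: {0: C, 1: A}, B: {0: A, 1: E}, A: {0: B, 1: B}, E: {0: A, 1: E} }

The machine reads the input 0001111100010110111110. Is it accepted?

Trace: C -0-> D -0-> C -0-> D -1-> A -1-> B -1-> E -1-> E -1-> E -0-> A -0-> B -0-> A -1-> B -0-> A -1-> B -1-> E -0-> A -1-> B -1-> E -1-> E -1-> E -1-> E -0-> A
End state A is not accepting.

No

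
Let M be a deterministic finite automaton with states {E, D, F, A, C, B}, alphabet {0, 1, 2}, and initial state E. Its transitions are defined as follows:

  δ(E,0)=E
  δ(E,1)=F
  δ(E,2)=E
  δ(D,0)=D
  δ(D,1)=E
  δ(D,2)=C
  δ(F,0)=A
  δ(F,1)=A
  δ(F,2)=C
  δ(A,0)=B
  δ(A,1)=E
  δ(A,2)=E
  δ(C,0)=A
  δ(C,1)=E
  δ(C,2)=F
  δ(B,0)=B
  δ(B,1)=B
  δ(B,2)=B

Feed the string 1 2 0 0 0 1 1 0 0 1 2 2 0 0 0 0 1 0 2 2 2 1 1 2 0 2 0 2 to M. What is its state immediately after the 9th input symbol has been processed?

E → F → C → A → B → B → B → B → B → B
After 9 symbols: B.

B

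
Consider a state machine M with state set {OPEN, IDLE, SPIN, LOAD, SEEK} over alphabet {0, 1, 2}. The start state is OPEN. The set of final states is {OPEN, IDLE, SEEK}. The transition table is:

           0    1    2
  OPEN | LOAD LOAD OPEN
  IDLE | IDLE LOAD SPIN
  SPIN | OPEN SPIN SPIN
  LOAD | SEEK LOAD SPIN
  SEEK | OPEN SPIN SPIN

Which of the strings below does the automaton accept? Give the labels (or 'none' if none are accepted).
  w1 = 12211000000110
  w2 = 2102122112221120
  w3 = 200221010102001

w1, w2

w1:
  start at OPEN
  read '1': OPEN → LOAD
  read '2': LOAD → SPIN
  read '2': SPIN → SPIN
  read '1': SPIN → SPIN
  read '1': SPIN → SPIN
  read '0': SPIN → OPEN
  read '0': OPEN → LOAD
  read '0': LOAD → SEEK
  read '0': SEEK → OPEN
  read '0': OPEN → LOAD
  read '0': LOAD → SEEK
  read '1': SEEK → SPIN
  read '1': SPIN → SPIN
  read '0': SPIN → OPEN
  end OPEN, accepted
w2:
  start at OPEN
  read '2': OPEN → OPEN
  read '1': OPEN → LOAD
  read '0': LOAD → SEEK
  read '2': SEEK → SPIN
  read '1': SPIN → SPIN
  read '2': SPIN → SPIN
  read '2': SPIN → SPIN
  read '1': SPIN → SPIN
  read '1': SPIN → SPIN
  read '2': SPIN → SPIN
  read '2': SPIN → SPIN
  read '2': SPIN → SPIN
  read '1': SPIN → SPIN
  read '1': SPIN → SPIN
  read '2': SPIN → SPIN
  read '0': SPIN → OPEN
  end OPEN, accepted
w3:
  start at OPEN
  read '2': OPEN → OPEN
  read '0': OPEN → LOAD
  read '0': LOAD → SEEK
  read '2': SEEK → SPIN
  read '2': SPIN → SPIN
  read '1': SPIN → SPIN
  read '0': SPIN → OPEN
  read '1': OPEN → LOAD
  read '0': LOAD → SEEK
  read '1': SEEK → SPIN
  read '0': SPIN → OPEN
  read '2': OPEN → OPEN
  read '0': OPEN → LOAD
  read '0': LOAD → SEEK
  read '1': SEEK → SPIN
  end SPIN, rejected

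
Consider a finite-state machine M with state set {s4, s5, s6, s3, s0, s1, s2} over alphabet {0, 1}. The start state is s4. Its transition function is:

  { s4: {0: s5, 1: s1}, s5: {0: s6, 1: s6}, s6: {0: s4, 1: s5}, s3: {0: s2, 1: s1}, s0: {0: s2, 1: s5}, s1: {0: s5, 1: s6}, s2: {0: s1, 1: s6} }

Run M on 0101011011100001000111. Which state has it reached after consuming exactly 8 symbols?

start at s4
read '0': s4 → s5
read '1': s5 → s6
read '0': s6 → s4
read '1': s4 → s1
read '0': s1 → s5
read '1': s5 → s6
read '1': s6 → s5
read '0': s5 → s6
After 8 symbols: s6.

s6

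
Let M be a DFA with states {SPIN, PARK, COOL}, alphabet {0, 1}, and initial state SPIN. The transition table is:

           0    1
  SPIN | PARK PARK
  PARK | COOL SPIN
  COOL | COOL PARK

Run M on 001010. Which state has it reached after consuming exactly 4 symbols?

COOL

SPIN → PARK → COOL → PARK → COOL
After 4 symbols: COOL.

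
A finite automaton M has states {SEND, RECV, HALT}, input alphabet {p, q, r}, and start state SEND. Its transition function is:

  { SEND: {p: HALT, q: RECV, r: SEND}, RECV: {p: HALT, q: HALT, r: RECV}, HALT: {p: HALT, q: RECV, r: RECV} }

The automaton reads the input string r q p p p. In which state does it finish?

HALT

SEND → SEND → RECV → HALT → HALT → HALT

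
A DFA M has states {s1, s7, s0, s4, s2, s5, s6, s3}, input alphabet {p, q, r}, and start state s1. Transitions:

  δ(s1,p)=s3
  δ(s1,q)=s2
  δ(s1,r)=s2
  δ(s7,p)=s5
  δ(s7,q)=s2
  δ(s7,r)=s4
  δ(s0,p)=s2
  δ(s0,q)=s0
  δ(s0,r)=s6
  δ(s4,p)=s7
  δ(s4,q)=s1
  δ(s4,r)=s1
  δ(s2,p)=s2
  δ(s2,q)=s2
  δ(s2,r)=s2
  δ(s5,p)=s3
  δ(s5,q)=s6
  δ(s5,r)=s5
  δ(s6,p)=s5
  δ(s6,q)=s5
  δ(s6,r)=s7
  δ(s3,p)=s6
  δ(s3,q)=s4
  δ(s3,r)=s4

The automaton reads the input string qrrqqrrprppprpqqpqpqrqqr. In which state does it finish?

Trace: s1 -q-> s2 -r-> s2 -r-> s2 -q-> s2 -q-> s2 -r-> s2 -r-> s2 -p-> s2 -r-> s2 -p-> s2 -p-> s2 -p-> s2 -r-> s2 -p-> s2 -q-> s2 -q-> s2 -p-> s2 -q-> s2 -p-> s2 -q-> s2 -r-> s2 -q-> s2 -q-> s2 -r-> s2

s2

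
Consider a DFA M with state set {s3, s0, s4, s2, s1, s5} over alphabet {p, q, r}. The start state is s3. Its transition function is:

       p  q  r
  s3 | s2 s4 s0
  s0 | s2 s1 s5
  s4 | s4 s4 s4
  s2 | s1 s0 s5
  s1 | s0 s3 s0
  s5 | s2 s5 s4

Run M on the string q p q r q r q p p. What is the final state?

Trace: s3 -q-> s4 -p-> s4 -q-> s4 -r-> s4 -q-> s4 -r-> s4 -q-> s4 -p-> s4 -p-> s4

s4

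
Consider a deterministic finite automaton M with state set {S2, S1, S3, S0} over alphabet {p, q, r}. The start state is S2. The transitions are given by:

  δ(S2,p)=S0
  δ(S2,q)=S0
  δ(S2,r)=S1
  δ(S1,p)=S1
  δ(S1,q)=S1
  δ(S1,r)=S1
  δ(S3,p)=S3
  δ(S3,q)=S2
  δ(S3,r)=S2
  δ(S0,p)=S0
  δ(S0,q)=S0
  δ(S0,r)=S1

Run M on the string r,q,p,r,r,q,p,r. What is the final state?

S2 → S1 → S1 → S1 → S1 → S1 → S1 → S1 → S1

S1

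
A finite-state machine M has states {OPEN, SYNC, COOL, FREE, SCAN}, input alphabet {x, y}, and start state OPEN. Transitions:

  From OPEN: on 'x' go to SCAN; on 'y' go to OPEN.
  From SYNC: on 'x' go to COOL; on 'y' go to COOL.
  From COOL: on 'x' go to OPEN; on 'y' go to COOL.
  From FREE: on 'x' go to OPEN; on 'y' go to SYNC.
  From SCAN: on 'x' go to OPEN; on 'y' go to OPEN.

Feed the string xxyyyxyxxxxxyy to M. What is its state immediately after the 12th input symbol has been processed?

SCAN

OPEN → SCAN → OPEN → OPEN → OPEN → OPEN → SCAN → OPEN → SCAN → OPEN → SCAN → OPEN → SCAN
After 12 symbols: SCAN.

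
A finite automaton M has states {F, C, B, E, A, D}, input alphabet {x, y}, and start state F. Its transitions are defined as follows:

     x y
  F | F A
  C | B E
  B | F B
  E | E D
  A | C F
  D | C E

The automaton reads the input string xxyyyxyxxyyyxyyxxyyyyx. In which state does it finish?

F

start at F
read 'x': F → F
read 'x': F → F
read 'y': F → A
read 'y': A → F
read 'y': F → A
read 'x': A → C
read 'y': C → E
read 'x': E → E
read 'x': E → E
read 'y': E → D
read 'y': D → E
read 'y': E → D
read 'x': D → C
read 'y': C → E
read 'y': E → D
read 'x': D → C
read 'x': C → B
read 'y': B → B
read 'y': B → B
read 'y': B → B
read 'y': B → B
read 'x': B → F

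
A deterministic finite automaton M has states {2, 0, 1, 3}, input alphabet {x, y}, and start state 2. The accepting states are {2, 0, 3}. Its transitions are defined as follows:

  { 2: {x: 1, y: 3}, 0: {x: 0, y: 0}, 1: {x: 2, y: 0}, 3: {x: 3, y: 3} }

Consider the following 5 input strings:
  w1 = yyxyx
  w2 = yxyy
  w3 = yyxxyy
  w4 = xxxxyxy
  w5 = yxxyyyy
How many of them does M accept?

w1: 2 → 3 → 3 → 3 → 3 → 3  → end 3, accepted
w2: 2 → 3 → 3 → 3 → 3  → end 3, accepted
w3: 2 → 3 → 3 → 3 → 3 → 3 → 3  → end 3, accepted
w4: 2 → 1 → 2 → 1 → 2 → 3 → 3 → 3  → end 3, accepted
w5: 2 → 3 → 3 → 3 → 3 → 3 → 3 → 3  → end 3, accepted

5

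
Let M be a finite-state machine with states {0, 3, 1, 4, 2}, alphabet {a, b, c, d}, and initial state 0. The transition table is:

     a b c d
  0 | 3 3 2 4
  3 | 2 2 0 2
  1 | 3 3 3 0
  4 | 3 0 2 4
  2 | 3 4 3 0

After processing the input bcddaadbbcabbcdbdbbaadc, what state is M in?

Trace: 0 -b-> 3 -c-> 0 -d-> 4 -d-> 4 -a-> 3 -a-> 2 -d-> 0 -b-> 3 -b-> 2 -c-> 3 -a-> 2 -b-> 4 -b-> 0 -c-> 2 -d-> 0 -b-> 3 -d-> 2 -b-> 4 -b-> 0 -a-> 3 -a-> 2 -d-> 0 -c-> 2

2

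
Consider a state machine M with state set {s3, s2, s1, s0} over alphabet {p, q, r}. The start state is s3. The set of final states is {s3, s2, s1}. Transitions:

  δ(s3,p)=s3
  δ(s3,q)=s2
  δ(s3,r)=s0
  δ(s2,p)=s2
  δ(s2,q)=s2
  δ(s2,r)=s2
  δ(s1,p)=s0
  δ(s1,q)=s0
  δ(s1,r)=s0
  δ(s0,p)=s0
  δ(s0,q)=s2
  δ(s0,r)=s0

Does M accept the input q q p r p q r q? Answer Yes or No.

s3 → s2 → s2 → s2 → s2 → s2 → s2 → s2 → s2
End state s2 is accepting.

Yes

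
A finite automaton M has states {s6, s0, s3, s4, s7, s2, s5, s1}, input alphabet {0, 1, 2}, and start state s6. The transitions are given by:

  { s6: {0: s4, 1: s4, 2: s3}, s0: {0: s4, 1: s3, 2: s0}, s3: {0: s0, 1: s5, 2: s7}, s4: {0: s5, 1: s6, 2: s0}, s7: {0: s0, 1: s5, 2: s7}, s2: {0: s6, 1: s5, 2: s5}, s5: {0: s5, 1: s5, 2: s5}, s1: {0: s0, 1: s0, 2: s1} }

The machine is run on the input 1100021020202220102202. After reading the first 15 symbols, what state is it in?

s5

s6 → s4 → s6 → s4 → s5 → s5 → s5 → s5 → s5 → s5 → s5 → s5 → s5 → s5 → s5 → s5
After 15 symbols: s5.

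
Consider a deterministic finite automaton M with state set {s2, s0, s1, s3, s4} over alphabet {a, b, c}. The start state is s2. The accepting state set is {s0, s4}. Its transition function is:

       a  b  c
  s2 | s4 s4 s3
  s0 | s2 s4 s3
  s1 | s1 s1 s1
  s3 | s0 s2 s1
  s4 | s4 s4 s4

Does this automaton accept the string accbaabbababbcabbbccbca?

s2 → s4 → s4 → s4 → s4 → s4 → s4 → s4 → s4 → s4 → s4 → s4 → s4 → s4 → s4 → s4 → s4 → s4 → s4 → s4 → s4 → s4 → s4 → s4
End state s4 is accepting.

Yes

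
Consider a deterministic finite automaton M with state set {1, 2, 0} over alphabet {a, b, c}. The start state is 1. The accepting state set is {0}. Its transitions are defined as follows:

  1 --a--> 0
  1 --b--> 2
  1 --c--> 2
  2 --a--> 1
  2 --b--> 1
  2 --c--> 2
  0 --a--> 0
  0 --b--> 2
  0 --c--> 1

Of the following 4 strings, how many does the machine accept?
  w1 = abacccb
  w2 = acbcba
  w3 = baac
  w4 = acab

w1: Trace: 1 -a-> 0 -b-> 2 -a-> 1 -c-> 2 -c-> 2 -c-> 2 -b-> 1  → end 1, rejected
w2: Trace: 1 -a-> 0 -c-> 1 -b-> 2 -c-> 2 -b-> 1 -a-> 0  → end 0, accepted
w3: Trace: 1 -b-> 2 -a-> 1 -a-> 0 -c-> 1  → end 1, rejected
w4: Trace: 1 -a-> 0 -c-> 1 -a-> 0 -b-> 2  → end 2, rejected

1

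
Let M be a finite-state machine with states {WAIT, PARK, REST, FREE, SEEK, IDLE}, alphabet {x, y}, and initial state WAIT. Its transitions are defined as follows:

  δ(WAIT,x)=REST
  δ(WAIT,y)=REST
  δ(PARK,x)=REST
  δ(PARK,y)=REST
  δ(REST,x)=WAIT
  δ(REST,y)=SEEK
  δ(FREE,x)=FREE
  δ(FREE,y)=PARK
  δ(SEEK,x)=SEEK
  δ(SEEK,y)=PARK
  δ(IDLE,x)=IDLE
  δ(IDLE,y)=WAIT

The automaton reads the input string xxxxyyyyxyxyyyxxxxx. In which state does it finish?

start at WAIT
read 'x': WAIT → REST
read 'x': REST → WAIT
read 'x': WAIT → REST
read 'x': REST → WAIT
read 'y': WAIT → REST
read 'y': REST → SEEK
read 'y': SEEK → PARK
read 'y': PARK → REST
read 'x': REST → WAIT
read 'y': WAIT → REST
read 'x': REST → WAIT
read 'y': WAIT → REST
read 'y': REST → SEEK
read 'y': SEEK → PARK
read 'x': PARK → REST
read 'x': REST → WAIT
read 'x': WAIT → REST
read 'x': REST → WAIT
read 'x': WAIT → REST

REST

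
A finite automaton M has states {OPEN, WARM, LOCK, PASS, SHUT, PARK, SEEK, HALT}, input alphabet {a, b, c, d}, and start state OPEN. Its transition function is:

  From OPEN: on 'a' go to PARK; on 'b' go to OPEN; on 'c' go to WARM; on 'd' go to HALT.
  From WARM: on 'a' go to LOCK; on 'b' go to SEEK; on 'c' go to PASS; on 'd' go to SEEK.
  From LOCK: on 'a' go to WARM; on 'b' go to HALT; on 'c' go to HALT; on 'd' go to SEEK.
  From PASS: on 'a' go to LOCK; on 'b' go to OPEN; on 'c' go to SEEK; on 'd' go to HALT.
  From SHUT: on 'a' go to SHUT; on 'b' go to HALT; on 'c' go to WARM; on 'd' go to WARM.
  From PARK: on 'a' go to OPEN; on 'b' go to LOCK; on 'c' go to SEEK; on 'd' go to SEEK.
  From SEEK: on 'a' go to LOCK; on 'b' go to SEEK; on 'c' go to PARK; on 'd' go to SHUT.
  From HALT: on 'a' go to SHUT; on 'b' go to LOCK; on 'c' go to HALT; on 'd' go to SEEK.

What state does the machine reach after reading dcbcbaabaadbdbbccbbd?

Trace: OPEN -d-> HALT -c-> HALT -b-> LOCK -c-> HALT -b-> LOCK -a-> WARM -a-> LOCK -b-> HALT -a-> SHUT -a-> SHUT -d-> WARM -b-> SEEK -d-> SHUT -b-> HALT -b-> LOCK -c-> HALT -c-> HALT -b-> LOCK -b-> HALT -d-> SEEK

SEEK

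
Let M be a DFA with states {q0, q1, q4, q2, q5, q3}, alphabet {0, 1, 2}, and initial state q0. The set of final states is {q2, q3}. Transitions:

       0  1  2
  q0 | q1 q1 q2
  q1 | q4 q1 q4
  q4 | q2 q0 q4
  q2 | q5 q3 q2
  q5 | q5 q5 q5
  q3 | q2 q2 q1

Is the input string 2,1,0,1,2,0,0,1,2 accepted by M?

q0 → q2 → q3 → q2 → q3 → q1 → q4 → q2 → q3 → q1
End state q1 is not accepting.

No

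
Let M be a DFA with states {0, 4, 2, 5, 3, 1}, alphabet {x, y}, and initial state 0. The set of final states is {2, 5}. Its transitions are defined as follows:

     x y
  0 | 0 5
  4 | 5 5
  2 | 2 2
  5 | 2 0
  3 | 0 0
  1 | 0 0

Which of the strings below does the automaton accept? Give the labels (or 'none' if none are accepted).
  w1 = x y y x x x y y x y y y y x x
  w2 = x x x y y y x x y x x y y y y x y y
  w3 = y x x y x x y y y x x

w2, w3

w1:
  start at 0
  read 'x': 0 → 0
  read 'y': 0 → 5
  read 'y': 5 → 0
  read 'x': 0 → 0
  read 'x': 0 → 0
  read 'x': 0 → 0
  read 'y': 0 → 5
  read 'y': 5 → 0
  read 'x': 0 → 0
  read 'y': 0 → 5
  read 'y': 5 → 0
  read 'y': 0 → 5
  read 'y': 5 → 0
  read 'x': 0 → 0
  read 'x': 0 → 0
  end 0, rejected
w2:
  start at 0
  read 'x': 0 → 0
  read 'x': 0 → 0
  read 'x': 0 → 0
  read 'y': 0 → 5
  read 'y': 5 → 0
  read 'y': 0 → 5
  read 'x': 5 → 2
  read 'x': 2 → 2
  read 'y': 2 → 2
  read 'x': 2 → 2
  read 'x': 2 → 2
  read 'y': 2 → 2
  read 'y': 2 → 2
  read 'y': 2 → 2
  read 'y': 2 → 2
  read 'x': 2 → 2
  read 'y': 2 → 2
  read 'y': 2 → 2
  end 2, accepted
w3:
  start at 0
  read 'y': 0 → 5
  read 'x': 5 → 2
  read 'x': 2 → 2
  read 'y': 2 → 2
  read 'x': 2 → 2
  read 'x': 2 → 2
  read 'y': 2 → 2
  read 'y': 2 → 2
  read 'y': 2 → 2
  read 'x': 2 → 2
  read 'x': 2 → 2
  end 2, accepted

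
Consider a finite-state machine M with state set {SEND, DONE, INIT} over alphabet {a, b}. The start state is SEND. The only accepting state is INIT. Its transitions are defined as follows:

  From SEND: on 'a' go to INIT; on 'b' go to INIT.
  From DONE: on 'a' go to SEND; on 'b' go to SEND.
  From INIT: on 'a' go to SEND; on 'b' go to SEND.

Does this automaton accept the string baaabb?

SEND → INIT → SEND → INIT → SEND → INIT → SEND
End state SEND is not accepting.

No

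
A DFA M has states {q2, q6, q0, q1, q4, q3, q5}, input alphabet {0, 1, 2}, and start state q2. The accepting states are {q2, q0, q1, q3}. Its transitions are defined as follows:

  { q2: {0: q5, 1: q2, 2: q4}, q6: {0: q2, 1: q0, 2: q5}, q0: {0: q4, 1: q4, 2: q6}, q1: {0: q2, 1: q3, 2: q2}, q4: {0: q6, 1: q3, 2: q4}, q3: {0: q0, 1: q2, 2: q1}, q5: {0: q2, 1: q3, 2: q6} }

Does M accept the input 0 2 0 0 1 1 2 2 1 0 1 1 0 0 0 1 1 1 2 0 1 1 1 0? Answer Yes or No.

No

q2 → q5 → q6 → q2 → q5 → q3 → q2 → q4 → q4 → q3 → q0 → q4 → q3 → q0 → q4 → q6 → q0 → q4 → q3 → q1 → q2 → q2 → q2 → q2 → q5
End state q5 is not accepting.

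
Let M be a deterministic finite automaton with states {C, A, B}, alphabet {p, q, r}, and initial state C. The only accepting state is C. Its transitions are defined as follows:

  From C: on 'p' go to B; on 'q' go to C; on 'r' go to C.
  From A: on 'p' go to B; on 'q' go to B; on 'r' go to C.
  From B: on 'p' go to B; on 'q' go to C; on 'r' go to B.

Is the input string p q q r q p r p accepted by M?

No

C → B → C → C → C → C → B → B → B
End state B is not accepting.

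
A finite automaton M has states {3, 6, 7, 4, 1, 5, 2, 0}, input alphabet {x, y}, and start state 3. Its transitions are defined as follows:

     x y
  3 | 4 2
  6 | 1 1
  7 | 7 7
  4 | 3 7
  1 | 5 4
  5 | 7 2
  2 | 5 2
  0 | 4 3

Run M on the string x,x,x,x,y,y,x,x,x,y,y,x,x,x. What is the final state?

3 → 4 → 3 → 4 → 3 → 2 → 2 → 5 → 7 → 7 → 7 → 7 → 7 → 7 → 7

7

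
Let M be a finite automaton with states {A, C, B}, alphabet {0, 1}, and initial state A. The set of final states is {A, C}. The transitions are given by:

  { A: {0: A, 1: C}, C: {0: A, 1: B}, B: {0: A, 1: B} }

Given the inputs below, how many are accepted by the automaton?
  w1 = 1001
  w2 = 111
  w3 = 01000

2

w1: Trace: A -1-> C -0-> A -0-> A -1-> C  → end C, accepted
w2: Trace: A -1-> C -1-> B -1-> B  → end B, rejected
w3: Trace: A -0-> A -1-> C -0-> A -0-> A -0-> A  → end A, accepted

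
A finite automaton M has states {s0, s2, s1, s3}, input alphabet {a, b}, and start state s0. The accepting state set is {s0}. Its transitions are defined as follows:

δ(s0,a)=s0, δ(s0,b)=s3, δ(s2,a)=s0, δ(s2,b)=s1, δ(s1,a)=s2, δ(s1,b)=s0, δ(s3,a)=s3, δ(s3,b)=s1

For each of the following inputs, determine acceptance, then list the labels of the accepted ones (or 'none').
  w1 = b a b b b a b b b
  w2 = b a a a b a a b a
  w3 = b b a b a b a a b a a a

w1: Trace: s0 -b-> s3 -a-> s3 -b-> s1 -b-> s0 -b-> s3 -a-> s3 -b-> s1 -b-> s0 -b-> s3  → end s3, rejected
w2: Trace: s0 -b-> s3 -a-> s3 -a-> s3 -a-> s3 -b-> s1 -a-> s2 -a-> s0 -b-> s3 -a-> s3  → end s3, rejected
w3: Trace: s0 -b-> s3 -b-> s1 -a-> s2 -b-> s1 -a-> s2 -b-> s1 -a-> s2 -a-> s0 -b-> s3 -a-> s3 -a-> s3 -a-> s3  → end s3, rejected

none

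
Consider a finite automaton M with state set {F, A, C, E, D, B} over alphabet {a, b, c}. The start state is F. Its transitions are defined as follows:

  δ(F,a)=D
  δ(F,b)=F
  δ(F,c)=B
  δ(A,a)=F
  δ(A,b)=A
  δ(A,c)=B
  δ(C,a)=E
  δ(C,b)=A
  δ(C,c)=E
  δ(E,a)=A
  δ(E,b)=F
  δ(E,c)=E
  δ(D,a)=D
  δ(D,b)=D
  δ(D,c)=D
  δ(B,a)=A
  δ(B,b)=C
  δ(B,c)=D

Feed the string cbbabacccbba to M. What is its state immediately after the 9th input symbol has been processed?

D

F → B → C → A → F → F → D → D → D → D
After 9 symbols: D.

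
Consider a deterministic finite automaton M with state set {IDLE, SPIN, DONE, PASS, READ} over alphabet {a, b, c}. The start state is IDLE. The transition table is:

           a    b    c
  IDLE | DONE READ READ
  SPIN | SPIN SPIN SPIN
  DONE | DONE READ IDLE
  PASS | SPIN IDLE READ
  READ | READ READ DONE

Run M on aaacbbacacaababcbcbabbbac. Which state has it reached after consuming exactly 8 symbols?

DONE

start at IDLE
read 'a': IDLE → DONE
read 'a': DONE → DONE
read 'a': DONE → DONE
read 'c': DONE → IDLE
read 'b': IDLE → READ
read 'b': READ → READ
read 'a': READ → READ
read 'c': READ → DONE
After 8 symbols: DONE.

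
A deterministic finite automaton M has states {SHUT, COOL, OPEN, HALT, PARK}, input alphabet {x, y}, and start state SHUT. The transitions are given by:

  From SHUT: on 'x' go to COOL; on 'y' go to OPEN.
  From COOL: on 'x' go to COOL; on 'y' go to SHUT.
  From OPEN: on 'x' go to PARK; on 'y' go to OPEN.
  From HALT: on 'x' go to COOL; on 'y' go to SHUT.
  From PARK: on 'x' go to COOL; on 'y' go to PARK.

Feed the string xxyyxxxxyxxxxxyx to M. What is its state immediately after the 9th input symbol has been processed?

SHUT → COOL → COOL → SHUT → OPEN → PARK → COOL → COOL → COOL → SHUT
After 9 symbols: SHUT.

SHUT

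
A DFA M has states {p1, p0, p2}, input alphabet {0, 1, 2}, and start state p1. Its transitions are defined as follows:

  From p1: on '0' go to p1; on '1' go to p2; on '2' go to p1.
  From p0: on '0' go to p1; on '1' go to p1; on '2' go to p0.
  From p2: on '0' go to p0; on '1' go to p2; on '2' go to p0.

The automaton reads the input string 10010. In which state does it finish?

p0

p1 → p2 → p0 → p1 → p2 → p0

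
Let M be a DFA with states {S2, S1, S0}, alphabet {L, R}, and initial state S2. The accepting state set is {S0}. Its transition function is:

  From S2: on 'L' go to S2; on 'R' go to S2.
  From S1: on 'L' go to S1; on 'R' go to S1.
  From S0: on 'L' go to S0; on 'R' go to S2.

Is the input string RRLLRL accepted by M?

Trace: S2 -R-> S2 -R-> S2 -L-> S2 -L-> S2 -R-> S2 -L-> S2
End state S2 is not accepting.

No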